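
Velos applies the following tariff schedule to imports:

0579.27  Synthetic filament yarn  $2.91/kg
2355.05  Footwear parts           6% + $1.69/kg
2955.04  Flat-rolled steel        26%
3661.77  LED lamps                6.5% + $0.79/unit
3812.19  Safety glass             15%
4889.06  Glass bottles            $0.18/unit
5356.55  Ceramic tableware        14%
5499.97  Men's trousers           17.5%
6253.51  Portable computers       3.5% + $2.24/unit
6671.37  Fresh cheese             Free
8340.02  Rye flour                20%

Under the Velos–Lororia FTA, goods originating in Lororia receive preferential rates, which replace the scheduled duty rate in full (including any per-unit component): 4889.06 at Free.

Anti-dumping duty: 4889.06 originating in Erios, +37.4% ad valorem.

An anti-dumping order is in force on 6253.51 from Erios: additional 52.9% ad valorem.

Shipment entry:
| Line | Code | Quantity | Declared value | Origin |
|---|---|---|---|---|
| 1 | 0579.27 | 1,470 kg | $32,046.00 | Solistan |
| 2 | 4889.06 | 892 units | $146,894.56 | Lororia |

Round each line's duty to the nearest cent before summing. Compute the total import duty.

$4,277.70

Line 1 (0579.27, Solistan, 1,470 kg, $32,046.00):
Base rate for 0579.27 is $2.91/kg.
Duty = 1,470 × $2.91 = $4,277.70.
Line 2 (4889.06, Lororia, 892 units, $146,894.56):
Base rate for 4889.06 is $0.18/unit.
Origin Lororia qualifies under the Velos–Lororia agreement and 4889.06 is covered: preferential rate Free applies instead.
The additional-duty order on 4889.06 targets Erios, not Lororia; it does not apply.
Duty = $146,894.56 × 0% = $0.00.
Total = $4,277.70 + $0.00 = $4,277.70.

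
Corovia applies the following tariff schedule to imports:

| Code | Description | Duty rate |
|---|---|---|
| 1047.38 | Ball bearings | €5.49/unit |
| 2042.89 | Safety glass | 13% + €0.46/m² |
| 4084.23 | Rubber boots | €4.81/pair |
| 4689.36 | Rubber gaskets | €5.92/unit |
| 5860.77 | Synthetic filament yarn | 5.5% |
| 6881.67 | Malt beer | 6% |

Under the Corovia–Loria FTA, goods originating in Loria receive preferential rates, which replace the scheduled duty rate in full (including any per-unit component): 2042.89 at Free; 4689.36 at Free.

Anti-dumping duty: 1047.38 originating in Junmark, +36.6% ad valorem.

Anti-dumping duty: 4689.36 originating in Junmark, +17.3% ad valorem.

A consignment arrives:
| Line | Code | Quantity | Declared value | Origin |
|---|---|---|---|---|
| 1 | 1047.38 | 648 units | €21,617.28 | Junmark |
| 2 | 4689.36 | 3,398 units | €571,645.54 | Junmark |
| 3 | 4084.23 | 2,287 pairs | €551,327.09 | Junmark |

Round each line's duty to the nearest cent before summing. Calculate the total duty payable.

€141,480.75

Line 1 (1047.38, Junmark, 648 units, €21,617.28):
Base rate for 1047.38 is €5.49/unit.
Additional duty on 1047.38 from Junmark: +36.6% ad valorem. Applied ad valorem rate = 36.6%.
Duty = €21,617.28 × 36.6% + 648 × €5.49 = €11,469.44.
Line 2 (4689.36, Junmark, 3,398 units, €571,645.54):
Base rate for 4689.36 is €5.92/unit.
4689.36 has an FTA preferential rate, but origin Junmark is not Loria; base rate stands.
Additional duty on 4689.36 from Junmark: +17.3% ad valorem. Applied ad valorem rate = 17.3%.
Duty = €571,645.54 × 17.3% + 3,398 × €5.92 = €119,010.84.
Line 3 (4084.23, Junmark, 2,287 pairs, €551,327.09):
Base rate for 4084.23 is €4.81/pair.
Duty = 2,287 × €4.81 = €11,000.47.
Total = €11,469.44 + €119,010.84 + €11,000.47 = €141,480.75.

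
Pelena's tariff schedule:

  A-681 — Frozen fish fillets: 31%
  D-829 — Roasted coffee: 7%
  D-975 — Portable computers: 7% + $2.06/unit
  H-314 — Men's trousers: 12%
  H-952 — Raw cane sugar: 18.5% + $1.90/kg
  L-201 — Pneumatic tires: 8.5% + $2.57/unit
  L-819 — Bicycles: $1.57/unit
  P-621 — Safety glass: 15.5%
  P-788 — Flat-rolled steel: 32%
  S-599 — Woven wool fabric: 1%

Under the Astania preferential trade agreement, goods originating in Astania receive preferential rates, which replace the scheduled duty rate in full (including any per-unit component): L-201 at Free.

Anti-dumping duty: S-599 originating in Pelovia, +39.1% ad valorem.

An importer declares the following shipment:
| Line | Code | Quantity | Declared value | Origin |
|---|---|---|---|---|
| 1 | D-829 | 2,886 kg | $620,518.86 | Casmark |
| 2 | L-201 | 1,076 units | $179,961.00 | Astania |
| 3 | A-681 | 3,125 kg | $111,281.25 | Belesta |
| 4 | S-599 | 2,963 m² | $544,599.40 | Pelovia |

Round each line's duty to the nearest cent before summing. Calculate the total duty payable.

Line 1 (D-829, Casmark, 2,886 kg, $620,518.86):
Base rate for D-829 is 7%.
Duty = $620,518.86 × 7% = $43,436.32.
Line 2 (L-201, Astania, 1,076 units, $179,961.00):
Base rate for L-201 is 8.5% + $2.57/unit.
Origin Astania qualifies under the Pelena–Astania agreement and L-201 is covered: preferential rate Free applies instead.
Duty = $179,961.00 × 0% = $0.00.
Line 3 (A-681, Belesta, 3,125 kg, $111,281.25):
Base rate for A-681 is 31%.
Duty = $111,281.25 × 31% = $34,497.19.
Line 4 (S-599, Pelovia, 2,963 m², $544,599.40):
Base rate for S-599 is 1%.
Additional duty on S-599 from Pelovia: +39.1%. Applied ad valorem rate: 1% + 39.1% = 40.1%.
Duty = $544,599.40 × 40.1% = $218,384.36.
Total = $43,436.32 + $0.00 + $34,497.19 + $218,384.36 = $296,317.87.

$296,317.87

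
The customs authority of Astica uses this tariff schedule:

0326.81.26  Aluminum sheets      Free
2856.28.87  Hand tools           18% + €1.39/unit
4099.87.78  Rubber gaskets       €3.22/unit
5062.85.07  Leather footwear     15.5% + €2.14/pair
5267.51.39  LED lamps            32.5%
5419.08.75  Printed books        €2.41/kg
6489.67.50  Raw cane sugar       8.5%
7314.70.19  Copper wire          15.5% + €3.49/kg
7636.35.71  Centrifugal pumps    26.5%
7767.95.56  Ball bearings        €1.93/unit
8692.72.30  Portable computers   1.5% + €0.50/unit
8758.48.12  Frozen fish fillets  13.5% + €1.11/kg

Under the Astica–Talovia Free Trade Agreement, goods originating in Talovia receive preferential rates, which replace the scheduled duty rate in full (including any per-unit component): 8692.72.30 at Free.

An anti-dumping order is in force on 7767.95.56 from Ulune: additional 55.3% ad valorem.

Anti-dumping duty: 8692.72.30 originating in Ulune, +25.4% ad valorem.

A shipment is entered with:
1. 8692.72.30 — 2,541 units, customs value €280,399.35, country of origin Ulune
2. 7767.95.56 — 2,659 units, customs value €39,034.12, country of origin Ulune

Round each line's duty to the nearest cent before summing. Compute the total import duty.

Line 1 (8692.72.30, Ulune, 2,541 units, €280,399.35):
Base rate for 8692.72.30 is 1.5% + €0.50/unit.
8692.72.30 has an FTA preferential rate, but origin Ulune is not Talovia; base rate stands.
Additional duty on 8692.72.30 from Ulune: +25.4%. Applied ad valorem rate: 1.5% + 25.4% = 26.9%.
Duty = €280,399.35 × 26.9% + 2,541 × €0.50 = €76,697.93.
Line 2 (7767.95.56, Ulune, 2,659 units, €39,034.12):
Base rate for 7767.95.56 is €1.93/unit.
Additional duty on 7767.95.56 from Ulune: +55.3% ad valorem. Applied ad valorem rate = 55.3%.
Duty = €39,034.12 × 55.3% + 2,659 × €1.93 = €26,717.74.
Total = €76,697.93 + €26,717.74 = €103,415.67.

€103,415.67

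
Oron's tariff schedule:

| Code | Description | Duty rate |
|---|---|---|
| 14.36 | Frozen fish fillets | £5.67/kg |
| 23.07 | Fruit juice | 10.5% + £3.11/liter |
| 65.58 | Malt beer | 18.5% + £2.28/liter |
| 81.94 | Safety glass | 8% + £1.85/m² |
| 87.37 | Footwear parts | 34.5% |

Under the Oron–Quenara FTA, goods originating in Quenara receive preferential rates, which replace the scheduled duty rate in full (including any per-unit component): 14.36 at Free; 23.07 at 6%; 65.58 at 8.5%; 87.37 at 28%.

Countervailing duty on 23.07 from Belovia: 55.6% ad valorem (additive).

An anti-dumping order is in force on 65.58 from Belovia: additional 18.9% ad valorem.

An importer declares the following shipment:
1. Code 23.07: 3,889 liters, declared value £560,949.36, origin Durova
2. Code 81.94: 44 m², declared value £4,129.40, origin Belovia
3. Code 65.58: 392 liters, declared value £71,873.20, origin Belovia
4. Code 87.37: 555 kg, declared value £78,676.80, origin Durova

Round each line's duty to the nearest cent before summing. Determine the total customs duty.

£126,324.06

Line 1 (23.07, Durova, 3,889 liters, £560,949.36):
Base rate for 23.07 is 10.5% + £3.11/liter.
23.07 has an FTA preferential rate, but origin Durova is not Quenara; base rate stands.
The additional-duty order on 23.07 targets Belovia, not Durova; it does not apply.
Duty = £560,949.36 × 10.5% + 3,889 × £3.11 = £70,994.47.
Line 2 (81.94, Belovia, 44 m², £4,129.40):
Base rate for 81.94 is 8% + £1.85/m².
Duty = £4,129.40 × 8% + 44 × £1.85 = £411.75.
Line 3 (65.58, Belovia, 392 liters, £71,873.20):
Base rate for 65.58 is 18.5% + £2.28/liter.
65.58 has an FTA preferential rate, but origin Belovia is not Quenara; base rate stands.
Additional duty on 65.58 from Belovia: +18.9%. Applied ad valorem rate: 18.5% + 18.9% = 37.4%.
Duty = £71,873.20 × 37.4% + 392 × £2.28 = £27,774.34.
Line 4 (87.37, Durova, 555 kg, £78,676.80):
Base rate for 87.37 is 34.5%.
87.37 has an FTA preferential rate, but origin Durova is not Quenara; base rate stands.
Duty = £78,676.80 × 34.5% = £27,143.50.
Total = £70,994.47 + £411.75 + £27,774.34 + £27,143.50 = £126,324.06.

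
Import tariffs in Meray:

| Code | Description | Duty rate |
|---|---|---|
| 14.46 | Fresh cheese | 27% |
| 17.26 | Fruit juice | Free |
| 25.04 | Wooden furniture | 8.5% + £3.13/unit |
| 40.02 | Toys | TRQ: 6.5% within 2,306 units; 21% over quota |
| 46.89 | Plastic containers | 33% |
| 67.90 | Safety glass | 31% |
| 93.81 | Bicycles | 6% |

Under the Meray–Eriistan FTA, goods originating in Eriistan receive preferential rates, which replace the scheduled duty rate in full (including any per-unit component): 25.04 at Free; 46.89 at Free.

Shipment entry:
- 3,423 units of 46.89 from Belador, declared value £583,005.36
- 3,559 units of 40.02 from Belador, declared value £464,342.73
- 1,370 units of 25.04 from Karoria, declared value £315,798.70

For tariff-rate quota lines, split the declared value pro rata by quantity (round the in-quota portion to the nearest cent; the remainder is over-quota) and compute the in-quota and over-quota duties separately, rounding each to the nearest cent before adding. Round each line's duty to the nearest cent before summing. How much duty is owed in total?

Line 1 (46.89, Belador, 3,423 units, £583,005.36):
Base rate for 46.89 is 33%.
46.89 has an FTA preferential rate, but origin Belador is not Eriistan; base rate stands.
Duty = £583,005.36 × 33% = £192,391.77.
Line 2 (40.02, Belador, 3,559 units, £464,342.73):
Code 40.02 is under a tariff-rate quota (threshold 2,306 units). In-quota: 2,306 units at 6.5%; over-quota: 1,253 units at 21%.
Pro-rata value split: in-quota = £464,342.73 × 2,306/3,559 = £300,863.82; over-quota = £464,342.73 − £300,863.82 = £163,478.91.
In-quota duty = £300,863.82 × 6.5% = £19,556.15. Over-quota duty = £163,478.91 × 21% = £34,330.57.
Line duty = £19,556.15 + £34,330.57 = £53,886.72.
Line 3 (25.04, Karoria, 1,370 units, £315,798.70):
Base rate for 25.04 is 8.5% + £3.13/unit.
25.04 has an FTA preferential rate, but origin Karoria is not Eriistan; base rate stands.
Duty = £315,798.70 × 8.5% + 1,370 × £3.13 = £31,130.99.
Total = £192,391.77 + £53,886.72 + £31,130.99 = £277,409.48.

£277,409.48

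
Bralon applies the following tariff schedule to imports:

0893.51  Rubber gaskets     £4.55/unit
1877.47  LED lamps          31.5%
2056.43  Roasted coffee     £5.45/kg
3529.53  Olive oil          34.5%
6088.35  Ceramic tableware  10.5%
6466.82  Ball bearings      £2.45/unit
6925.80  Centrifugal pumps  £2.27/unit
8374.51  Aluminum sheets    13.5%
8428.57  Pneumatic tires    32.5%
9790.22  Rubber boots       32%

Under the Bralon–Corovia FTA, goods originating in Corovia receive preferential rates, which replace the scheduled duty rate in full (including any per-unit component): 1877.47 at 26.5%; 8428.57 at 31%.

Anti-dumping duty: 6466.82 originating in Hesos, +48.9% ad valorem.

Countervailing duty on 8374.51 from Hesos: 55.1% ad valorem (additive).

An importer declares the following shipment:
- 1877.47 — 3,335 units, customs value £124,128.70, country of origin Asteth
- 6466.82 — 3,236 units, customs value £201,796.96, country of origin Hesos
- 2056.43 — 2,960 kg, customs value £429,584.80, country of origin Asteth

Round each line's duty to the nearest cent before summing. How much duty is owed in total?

Line 1 (1877.47, Asteth, 3,335 units, £124,128.70):
Base rate for 1877.47 is 31.5%.
1877.47 has an FTA preferential rate, but origin Asteth is not Corovia; base rate stands.
Duty = £124,128.70 × 31.5% = £39,100.54.
Line 2 (6466.82, Hesos, 3,236 units, £201,796.96):
Base rate for 6466.82 is £2.45/unit.
Additional duty on 6466.82 from Hesos: +48.9% ad valorem. Applied ad valorem rate = 48.9%.
Duty = £201,796.96 × 48.9% + 3,236 × £2.45 = £106,606.91.
Line 3 (2056.43, Asteth, 2,960 kg, £429,584.80):
Base rate for 2056.43 is £5.45/kg.
Duty = 2,960 × £5.45 = £16,132.00.
Total = £39,100.54 + £106,606.91 + £16,132.00 = £161,839.45.

£161,839.45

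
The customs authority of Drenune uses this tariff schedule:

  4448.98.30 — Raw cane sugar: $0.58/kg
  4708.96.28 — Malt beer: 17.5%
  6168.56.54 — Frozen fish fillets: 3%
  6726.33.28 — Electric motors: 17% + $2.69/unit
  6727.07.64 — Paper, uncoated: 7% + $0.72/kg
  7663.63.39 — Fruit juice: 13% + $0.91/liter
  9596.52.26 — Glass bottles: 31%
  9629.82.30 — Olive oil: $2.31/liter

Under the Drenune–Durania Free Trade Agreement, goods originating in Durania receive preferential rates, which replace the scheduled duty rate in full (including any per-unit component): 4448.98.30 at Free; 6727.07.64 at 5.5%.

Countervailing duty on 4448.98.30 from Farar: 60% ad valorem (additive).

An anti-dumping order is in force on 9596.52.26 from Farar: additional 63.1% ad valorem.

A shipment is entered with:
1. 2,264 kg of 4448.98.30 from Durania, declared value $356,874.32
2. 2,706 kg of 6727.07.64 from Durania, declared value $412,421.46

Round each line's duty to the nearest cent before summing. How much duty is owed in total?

Line 1 (4448.98.30, Durania, 2,264 kg, $356,874.32):
Base rate for 4448.98.30 is $0.58/kg.
Origin Durania qualifies under the Drenune–Durania agreement and 4448.98.30 is covered: preferential rate Free applies instead.
The additional-duty order on 4448.98.30 targets Farar, not Durania; it does not apply.
Duty = $356,874.32 × 0% = $0.00.
Line 2 (6727.07.64, Durania, 2,706 kg, $412,421.46):
Base rate for 6727.07.64 is 7% + $0.72/kg.
Origin Durania qualifies under the Drenune–Durania agreement and 6727.07.64 is covered: preferential rate 5.5% applies instead.
Duty = $412,421.46 × 5.5% = $22,683.18.
Total = $0.00 + $22,683.18 = $22,683.18.

$22,683.18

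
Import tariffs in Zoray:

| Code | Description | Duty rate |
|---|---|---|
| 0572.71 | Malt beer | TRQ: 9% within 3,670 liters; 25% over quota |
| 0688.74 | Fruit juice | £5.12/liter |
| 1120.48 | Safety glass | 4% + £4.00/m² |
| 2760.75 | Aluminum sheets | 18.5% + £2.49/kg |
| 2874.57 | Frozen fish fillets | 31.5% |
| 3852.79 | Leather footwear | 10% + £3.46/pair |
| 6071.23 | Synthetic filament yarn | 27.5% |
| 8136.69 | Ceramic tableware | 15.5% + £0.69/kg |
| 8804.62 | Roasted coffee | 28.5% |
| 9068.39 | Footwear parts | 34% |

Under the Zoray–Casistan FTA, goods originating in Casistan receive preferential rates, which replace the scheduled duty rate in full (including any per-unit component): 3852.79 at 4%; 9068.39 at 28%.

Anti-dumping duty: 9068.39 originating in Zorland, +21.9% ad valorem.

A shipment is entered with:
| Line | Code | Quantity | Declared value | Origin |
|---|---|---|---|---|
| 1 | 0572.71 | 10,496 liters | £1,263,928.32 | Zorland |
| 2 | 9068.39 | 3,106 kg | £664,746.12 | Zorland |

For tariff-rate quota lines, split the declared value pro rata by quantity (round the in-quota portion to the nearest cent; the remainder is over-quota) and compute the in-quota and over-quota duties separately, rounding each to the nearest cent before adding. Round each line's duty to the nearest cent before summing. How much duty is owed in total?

£616,864.54

Line 1 (0572.71, Zorland, 10,496 liters, £1,263,928.32):
Code 0572.71 is under a tariff-rate quota (threshold 3,670 liters). In-quota: 3,670 liters at 9%; over-quota: 6,826 liters at 25%.
Pro-rata value split: in-quota = £1,263,928.32 × 3,670/10,496 = £441,941.40; over-quota = £1,263,928.32 − £441,941.40 = £821,986.92.
In-quota duty = £441,941.40 × 9% = £39,774.73. Over-quota duty = £821,986.92 × 25% = £205,496.73.
Line duty = £39,774.73 + £205,496.73 = £245,271.46.
Line 2 (9068.39, Zorland, 3,106 kg, £664,746.12):
Base rate for 9068.39 is 34%.
9068.39 has an FTA preferential rate, but origin Zorland is not Casistan; base rate stands.
Additional duty on 9068.39 from Zorland: +21.9%. Applied ad valorem rate: 34% + 21.9% = 55.9%.
Duty = £664,746.12 × 55.9% = £371,593.08.
Total = £245,271.46 + £371,593.08 = £616,864.54.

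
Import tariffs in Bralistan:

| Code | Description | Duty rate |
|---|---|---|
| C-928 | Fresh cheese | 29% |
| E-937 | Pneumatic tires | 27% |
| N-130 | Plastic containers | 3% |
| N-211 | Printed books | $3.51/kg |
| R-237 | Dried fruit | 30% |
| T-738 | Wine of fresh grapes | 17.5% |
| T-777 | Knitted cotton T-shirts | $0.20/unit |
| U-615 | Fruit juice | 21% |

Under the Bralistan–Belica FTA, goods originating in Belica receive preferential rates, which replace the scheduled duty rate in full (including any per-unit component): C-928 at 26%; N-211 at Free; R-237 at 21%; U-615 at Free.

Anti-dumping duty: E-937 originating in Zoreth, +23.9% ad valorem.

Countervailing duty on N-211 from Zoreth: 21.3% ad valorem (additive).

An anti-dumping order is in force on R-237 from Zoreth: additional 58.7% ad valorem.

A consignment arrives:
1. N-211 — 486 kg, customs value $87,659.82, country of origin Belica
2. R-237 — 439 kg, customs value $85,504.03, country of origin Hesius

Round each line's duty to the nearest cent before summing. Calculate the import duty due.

Line 1 (N-211, Belica, 486 kg, $87,659.82):
Base rate for N-211 is $3.51/kg.
Origin Belica qualifies under the Bralistan–Belica agreement and N-211 is covered: preferential rate Free applies instead.
The additional-duty order on N-211 targets Zoreth, not Belica; it does not apply.
Duty = $87,659.82 × 0% = $0.00.
Line 2 (R-237, Hesius, 439 kg, $85,504.03):
Base rate for R-237 is 30%.
R-237 has an FTA preferential rate, but origin Hesius is not Belica; base rate stands.
The additional-duty order on R-237 targets Zoreth, not Hesius; it does not apply.
Duty = $85,504.03 × 30% = $25,651.21.
Total = $0.00 + $25,651.21 = $25,651.21.

$25,651.21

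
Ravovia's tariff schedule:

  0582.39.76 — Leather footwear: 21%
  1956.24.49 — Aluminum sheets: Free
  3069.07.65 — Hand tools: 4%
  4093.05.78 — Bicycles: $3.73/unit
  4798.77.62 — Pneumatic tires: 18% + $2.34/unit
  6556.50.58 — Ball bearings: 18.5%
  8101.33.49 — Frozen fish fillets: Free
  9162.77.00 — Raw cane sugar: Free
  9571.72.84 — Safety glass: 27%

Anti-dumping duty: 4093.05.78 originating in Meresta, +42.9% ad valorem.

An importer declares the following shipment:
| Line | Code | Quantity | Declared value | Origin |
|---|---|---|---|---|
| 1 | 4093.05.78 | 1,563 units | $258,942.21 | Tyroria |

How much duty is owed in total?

Line 1 (4093.05.78, Tyroria, 1,563 units, $258,942.21):
Base rate for 4093.05.78 is $3.73/unit.
The additional-duty order on 4093.05.78 targets Meresta, not Tyroria; it does not apply.
Duty = 1,563 × $3.73 = $5,829.99.

$5,829.99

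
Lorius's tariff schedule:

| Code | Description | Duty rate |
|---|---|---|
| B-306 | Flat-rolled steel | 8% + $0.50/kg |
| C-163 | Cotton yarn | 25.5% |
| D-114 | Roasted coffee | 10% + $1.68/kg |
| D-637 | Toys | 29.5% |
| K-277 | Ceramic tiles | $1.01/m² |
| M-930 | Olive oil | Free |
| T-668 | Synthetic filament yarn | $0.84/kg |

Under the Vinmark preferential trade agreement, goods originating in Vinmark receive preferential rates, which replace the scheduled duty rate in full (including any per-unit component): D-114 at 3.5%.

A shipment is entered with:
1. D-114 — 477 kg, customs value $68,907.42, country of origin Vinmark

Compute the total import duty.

Line 1 (D-114, Vinmark, 477 kg, $68,907.42):
Base rate for D-114 is 10% + $1.68/kg.
Origin Vinmark qualifies under the Lorius–Vinmark agreement and D-114 is covered: preferential rate 3.5% applies instead.
Duty = $68,907.42 × 3.5% = $2,411.76.

$2,411.76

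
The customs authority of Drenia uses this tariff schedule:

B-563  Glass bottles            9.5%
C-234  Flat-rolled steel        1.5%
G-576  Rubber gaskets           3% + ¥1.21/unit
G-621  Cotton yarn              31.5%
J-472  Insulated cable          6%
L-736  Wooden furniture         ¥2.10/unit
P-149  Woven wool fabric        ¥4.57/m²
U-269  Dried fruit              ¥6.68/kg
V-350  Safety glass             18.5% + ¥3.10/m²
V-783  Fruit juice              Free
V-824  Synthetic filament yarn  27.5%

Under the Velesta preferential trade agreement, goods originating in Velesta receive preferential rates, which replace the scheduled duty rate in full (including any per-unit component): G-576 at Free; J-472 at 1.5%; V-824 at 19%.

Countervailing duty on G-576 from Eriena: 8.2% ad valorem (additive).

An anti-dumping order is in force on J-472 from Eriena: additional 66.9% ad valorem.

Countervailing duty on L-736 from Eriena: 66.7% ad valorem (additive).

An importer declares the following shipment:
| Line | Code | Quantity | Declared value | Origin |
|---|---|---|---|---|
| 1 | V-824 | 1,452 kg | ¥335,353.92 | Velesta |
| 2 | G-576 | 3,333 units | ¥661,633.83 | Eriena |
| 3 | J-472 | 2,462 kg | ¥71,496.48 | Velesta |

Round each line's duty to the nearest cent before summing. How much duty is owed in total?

¥142,925.61

Line 1 (V-824, Velesta, 1,452 kg, ¥335,353.92):
Base rate for V-824 is 27.5%.
Origin Velesta qualifies under the Drenia–Velesta agreement and V-824 is covered: preferential rate 19% applies instead.
Duty = ¥335,353.92 × 19% = ¥63,717.24.
Line 2 (G-576, Eriena, 3,333 units, ¥661,633.83):
Base rate for G-576 is 3% + ¥1.21/unit.
G-576 has an FTA preferential rate, but origin Eriena is not Velesta; base rate stands.
Additional duty on G-576 from Eriena: +8.2%. Applied ad valorem rate: 3% + 8.2% = 11.2%.
Duty = ¥661,633.83 × 11.2% + 3,333 × ¥1.21 = ¥78,135.92.
Line 3 (J-472, Velesta, 2,462 kg, ¥71,496.48):
Base rate for J-472 is 6%.
Origin Velesta qualifies under the Drenia–Velesta agreement and J-472 is covered: preferential rate 1.5% applies instead.
The additional-duty order on J-472 targets Eriena, not Velesta; it does not apply.
Duty = ¥71,496.48 × 1.5% = ¥1,072.45.
Total = ¥63,717.24 + ¥78,135.92 + ¥1,072.45 = ¥142,925.61.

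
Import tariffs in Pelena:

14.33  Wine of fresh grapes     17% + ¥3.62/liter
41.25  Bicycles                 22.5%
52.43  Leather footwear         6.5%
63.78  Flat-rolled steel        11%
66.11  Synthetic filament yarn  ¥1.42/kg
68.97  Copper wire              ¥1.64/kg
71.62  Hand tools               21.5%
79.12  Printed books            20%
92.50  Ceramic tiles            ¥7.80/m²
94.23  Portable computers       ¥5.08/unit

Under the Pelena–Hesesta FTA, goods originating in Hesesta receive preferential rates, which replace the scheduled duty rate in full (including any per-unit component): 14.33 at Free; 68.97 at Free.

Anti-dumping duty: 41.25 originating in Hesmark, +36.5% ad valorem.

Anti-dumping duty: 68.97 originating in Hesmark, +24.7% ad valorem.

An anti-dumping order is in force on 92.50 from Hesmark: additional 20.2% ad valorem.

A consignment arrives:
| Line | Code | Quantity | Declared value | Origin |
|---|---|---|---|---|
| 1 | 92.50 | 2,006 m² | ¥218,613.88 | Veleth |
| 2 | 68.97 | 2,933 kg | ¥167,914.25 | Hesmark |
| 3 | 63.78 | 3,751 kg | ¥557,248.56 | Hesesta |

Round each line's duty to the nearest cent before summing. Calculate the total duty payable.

¥123,229.08

Line 1 (92.50, Veleth, 2,006 m², ¥218,613.88):
Base rate for 92.50 is ¥7.80/m².
The additional-duty order on 92.50 targets Hesmark, not Veleth; it does not apply.
Duty = 2,006 × ¥7.80 = ¥15,646.80.
Line 2 (68.97, Hesmark, 2,933 kg, ¥167,914.25):
Base rate for 68.97 is ¥1.64/kg.
68.97 has an FTA preferential rate, but origin Hesmark is not Hesesta; base rate stands.
Additional duty on 68.97 from Hesmark: +24.7% ad valorem. Applied ad valorem rate = 24.7%.
Duty = ¥167,914.25 × 24.7% + 2,933 × ¥1.64 = ¥46,284.94.
Line 3 (63.78, Hesesta, 3,751 kg, ¥557,248.56):
Base rate for 63.78 is 11%.
Origin Hesesta is the FTA partner but 63.78 is not on the preference list; base rate stands.
Duty = ¥557,248.56 × 11% = ¥61,297.34.
Total = ¥15,646.80 + ¥46,284.94 + ¥61,297.34 = ¥123,229.08.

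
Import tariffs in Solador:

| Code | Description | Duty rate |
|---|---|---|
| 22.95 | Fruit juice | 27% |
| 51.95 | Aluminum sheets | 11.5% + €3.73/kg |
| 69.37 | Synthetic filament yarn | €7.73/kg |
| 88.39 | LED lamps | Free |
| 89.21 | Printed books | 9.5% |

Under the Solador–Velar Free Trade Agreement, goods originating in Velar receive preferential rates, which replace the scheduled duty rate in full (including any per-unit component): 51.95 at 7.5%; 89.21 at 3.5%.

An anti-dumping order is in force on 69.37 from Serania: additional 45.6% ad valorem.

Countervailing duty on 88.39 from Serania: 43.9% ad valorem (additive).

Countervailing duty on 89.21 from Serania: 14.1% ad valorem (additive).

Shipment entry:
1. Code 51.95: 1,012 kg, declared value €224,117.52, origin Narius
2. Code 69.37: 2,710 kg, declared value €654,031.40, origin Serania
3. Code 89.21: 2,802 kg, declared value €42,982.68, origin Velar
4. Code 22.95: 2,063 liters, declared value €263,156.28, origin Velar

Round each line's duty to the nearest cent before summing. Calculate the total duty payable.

€421,291.48

Line 1 (51.95, Narius, 1,012 kg, €224,117.52):
Base rate for 51.95 is 11.5% + €3.73/kg.
51.95 has an FTA preferential rate, but origin Narius is not Velar; base rate stands.
Duty = €224,117.52 × 11.5% + 1,012 × €3.73 = €29,548.27.
Line 2 (69.37, Serania, 2,710 kg, €654,031.40):
Base rate for 69.37 is €7.73/kg.
Additional duty on 69.37 from Serania: +45.6% ad valorem. Applied ad valorem rate = 45.6%.
Duty = €654,031.40 × 45.6% + 2,710 × €7.73 = €319,186.62.
Line 3 (89.21, Velar, 2,802 kg, €42,982.68):
Base rate for 89.21 is 9.5%.
Origin Velar qualifies under the Solador–Velar agreement and 89.21 is covered: preferential rate 3.5% applies instead.
The additional-duty order on 89.21 targets Serania, not Velar; it does not apply.
Duty = €42,982.68 × 3.5% = €1,504.39.
Line 4 (22.95, Velar, 2,063 liters, €263,156.28):
Base rate for 22.95 is 27%.
Origin Velar is the FTA partner but 22.95 is not on the preference list; base rate stands.
Duty = €263,156.28 × 27% = €71,052.20.
Total = €29,548.27 + €319,186.62 + €1,504.39 + €71,052.20 = €421,291.48.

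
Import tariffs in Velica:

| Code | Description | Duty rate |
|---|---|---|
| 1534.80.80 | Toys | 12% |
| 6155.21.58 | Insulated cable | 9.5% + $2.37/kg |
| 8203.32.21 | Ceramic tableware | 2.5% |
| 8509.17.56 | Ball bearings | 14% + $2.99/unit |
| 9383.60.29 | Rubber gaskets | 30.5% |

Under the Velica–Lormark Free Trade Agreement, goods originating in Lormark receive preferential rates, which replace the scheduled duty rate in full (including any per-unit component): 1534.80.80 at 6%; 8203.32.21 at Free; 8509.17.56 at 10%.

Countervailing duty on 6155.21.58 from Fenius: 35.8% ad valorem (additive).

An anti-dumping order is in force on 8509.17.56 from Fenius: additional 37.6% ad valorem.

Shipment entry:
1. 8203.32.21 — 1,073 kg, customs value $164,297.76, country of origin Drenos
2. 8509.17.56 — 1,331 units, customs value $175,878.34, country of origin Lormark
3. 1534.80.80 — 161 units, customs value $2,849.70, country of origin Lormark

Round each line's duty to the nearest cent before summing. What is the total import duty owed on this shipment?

$21,866.25

Line 1 (8203.32.21, Drenos, 1,073 kg, $164,297.76):
Base rate for 8203.32.21 is 2.5%.
8203.32.21 has an FTA preferential rate, but origin Drenos is not Lormark; base rate stands.
Duty = $164,297.76 × 2.5% = $4,107.44.
Line 2 (8509.17.56, Lormark, 1,331 units, $175,878.34):
Base rate for 8509.17.56 is 14% + $2.99/unit.
Origin Lormark qualifies under the Velica–Lormark agreement and 8509.17.56 is covered: preferential rate 10% applies instead.
The additional-duty order on 8509.17.56 targets Fenius, not Lormark; it does not apply.
Duty = $175,878.34 × 10% = $17,587.83.
Line 3 (1534.80.80, Lormark, 161 units, $2,849.70):
Base rate for 1534.80.80 is 12%.
Origin Lormark qualifies under the Velica–Lormark agreement and 1534.80.80 is covered: preferential rate 6% applies instead.
Duty = $2,849.70 × 6% = $170.98.
Total = $4,107.44 + $17,587.83 + $170.98 = $21,866.25.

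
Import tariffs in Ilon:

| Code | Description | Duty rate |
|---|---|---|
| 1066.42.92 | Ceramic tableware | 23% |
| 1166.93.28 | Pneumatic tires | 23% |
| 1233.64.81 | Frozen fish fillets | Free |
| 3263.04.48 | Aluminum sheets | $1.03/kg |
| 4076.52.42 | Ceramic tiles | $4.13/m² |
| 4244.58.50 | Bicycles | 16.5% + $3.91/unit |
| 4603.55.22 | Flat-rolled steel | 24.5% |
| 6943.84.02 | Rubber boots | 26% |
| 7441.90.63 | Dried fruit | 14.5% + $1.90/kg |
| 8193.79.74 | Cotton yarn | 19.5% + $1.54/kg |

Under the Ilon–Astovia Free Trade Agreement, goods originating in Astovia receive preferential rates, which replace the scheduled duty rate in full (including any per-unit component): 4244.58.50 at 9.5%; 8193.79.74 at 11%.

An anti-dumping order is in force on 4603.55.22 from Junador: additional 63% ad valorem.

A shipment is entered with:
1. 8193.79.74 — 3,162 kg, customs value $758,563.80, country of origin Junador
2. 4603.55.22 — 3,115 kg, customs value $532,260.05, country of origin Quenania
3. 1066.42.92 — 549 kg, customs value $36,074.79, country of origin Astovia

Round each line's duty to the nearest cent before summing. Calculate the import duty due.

Line 1 (8193.79.74, Junador, 3,162 kg, $758,563.80):
Base rate for 8193.79.74 is 19.5% + $1.54/kg.
8193.79.74 has an FTA preferential rate, but origin Junador is not Astovia; base rate stands.
Duty = $758,563.80 × 19.5% + 3,162 × $1.54 = $152,789.42.
Line 2 (4603.55.22, Quenania, 3,115 kg, $532,260.05):
Base rate for 4603.55.22 is 24.5%.
The additional-duty order on 4603.55.22 targets Junador, not Quenania; it does not apply.
Duty = $532,260.05 × 24.5% = $130,403.71.
Line 3 (1066.42.92, Astovia, 549 kg, $36,074.79):
Base rate for 1066.42.92 is 23%.
Origin Astovia is the FTA partner but 1066.42.92 is not on the preference list; base rate stands.
Duty = $36,074.79 × 23% = $8,297.20.
Total = $152,789.42 + $130,403.71 + $8,297.20 = $291,490.33.

$291,490.33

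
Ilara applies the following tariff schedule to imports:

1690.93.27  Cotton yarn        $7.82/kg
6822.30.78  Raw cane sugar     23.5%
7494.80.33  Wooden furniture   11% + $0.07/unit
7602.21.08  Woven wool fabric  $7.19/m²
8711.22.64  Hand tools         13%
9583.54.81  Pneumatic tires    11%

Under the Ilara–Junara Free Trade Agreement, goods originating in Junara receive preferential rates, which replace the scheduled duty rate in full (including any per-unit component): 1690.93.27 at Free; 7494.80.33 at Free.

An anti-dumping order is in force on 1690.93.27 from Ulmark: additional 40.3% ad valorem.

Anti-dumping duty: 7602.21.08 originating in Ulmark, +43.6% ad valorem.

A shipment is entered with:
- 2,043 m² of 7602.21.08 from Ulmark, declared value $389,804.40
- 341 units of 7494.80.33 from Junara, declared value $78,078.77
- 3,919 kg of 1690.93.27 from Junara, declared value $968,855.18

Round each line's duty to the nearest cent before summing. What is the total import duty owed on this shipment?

Line 1 (7602.21.08, Ulmark, 2,043 m², $389,804.40):
Base rate for 7602.21.08 is $7.19/m².
Additional duty on 7602.21.08 from Ulmark: +43.6% ad valorem. Applied ad valorem rate = 43.6%.
Duty = $389,804.40 × 43.6% + 2,043 × $7.19 = $184,643.89.
Line 2 (7494.80.33, Junara, 341 units, $78,078.77):
Base rate for 7494.80.33 is 11% + $0.07/unit.
Origin Junara qualifies under the Ilara–Junara agreement and 7494.80.33 is covered: preferential rate Free applies instead.
Duty = $78,078.77 × 0% = $0.00.
Line 3 (1690.93.27, Junara, 3,919 kg, $968,855.18):
Base rate for 1690.93.27 is $7.82/kg.
Origin Junara qualifies under the Ilara–Junara agreement and 1690.93.27 is covered: preferential rate Free applies instead.
The additional-duty order on 1690.93.27 targets Ulmark, not Junara; it does not apply.
Duty = $968,855.18 × 0% = $0.00.
Total = $184,643.89 + $0.00 + $0.00 = $184,643.89.

$184,643.89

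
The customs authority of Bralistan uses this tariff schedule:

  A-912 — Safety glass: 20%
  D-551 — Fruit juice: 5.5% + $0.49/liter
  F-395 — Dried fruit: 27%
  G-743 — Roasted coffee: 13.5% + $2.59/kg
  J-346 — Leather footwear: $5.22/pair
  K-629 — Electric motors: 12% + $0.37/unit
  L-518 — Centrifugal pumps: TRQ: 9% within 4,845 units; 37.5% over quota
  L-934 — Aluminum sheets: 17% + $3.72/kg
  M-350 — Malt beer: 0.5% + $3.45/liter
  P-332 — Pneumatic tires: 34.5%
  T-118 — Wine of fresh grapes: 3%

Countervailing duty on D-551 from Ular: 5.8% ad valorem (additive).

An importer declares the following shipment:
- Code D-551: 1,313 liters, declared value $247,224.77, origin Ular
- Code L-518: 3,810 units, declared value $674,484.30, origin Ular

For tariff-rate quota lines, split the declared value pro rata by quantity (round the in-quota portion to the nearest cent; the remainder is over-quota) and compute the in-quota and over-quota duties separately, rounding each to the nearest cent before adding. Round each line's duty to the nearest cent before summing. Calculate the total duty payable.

Line 1 (D-551, Ular, 1,313 liters, $247,224.77):
Base rate for D-551 is 5.5% + $0.49/liter.
Additional duty on D-551 from Ular: +5.8%. Applied ad valorem rate: 5.5% + 5.8% = 11.3%.
Duty = $247,224.77 × 11.3% + 1,313 × $0.49 = $28,579.77.
Line 2 (L-518, Ular, 3,810 units, $674,484.30):
Code L-518 is under a tariff-rate quota (threshold 4,845 units). Quantity 3,810 units is within the quota, so the in-quota rate 9% applies to the full value.
Duty = $674,484.30 × 9% = $60,703.59.
Total = $28,579.77 + $60,703.59 = $89,283.36.

$89,283.36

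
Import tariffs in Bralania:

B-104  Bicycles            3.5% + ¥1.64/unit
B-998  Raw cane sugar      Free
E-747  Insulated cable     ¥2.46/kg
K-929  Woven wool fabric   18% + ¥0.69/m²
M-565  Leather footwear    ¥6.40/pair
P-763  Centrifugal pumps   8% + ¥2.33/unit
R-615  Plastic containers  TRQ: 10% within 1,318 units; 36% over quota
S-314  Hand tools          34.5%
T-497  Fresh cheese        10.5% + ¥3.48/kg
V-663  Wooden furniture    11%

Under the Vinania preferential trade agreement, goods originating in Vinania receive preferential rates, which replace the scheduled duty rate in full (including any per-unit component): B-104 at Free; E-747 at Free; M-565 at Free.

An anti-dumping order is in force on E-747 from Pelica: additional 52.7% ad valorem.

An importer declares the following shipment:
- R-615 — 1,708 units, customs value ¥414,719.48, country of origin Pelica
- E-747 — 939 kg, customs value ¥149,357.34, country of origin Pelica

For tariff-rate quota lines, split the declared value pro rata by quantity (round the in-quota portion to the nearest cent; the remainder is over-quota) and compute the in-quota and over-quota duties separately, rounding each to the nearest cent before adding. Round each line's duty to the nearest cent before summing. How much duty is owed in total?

¥147,114.14

Line 1 (R-615, Pelica, 1,708 units, ¥414,719.48):
Code R-615 is under a tariff-rate quota (threshold 1,318 units). In-quota: 1,318 units at 10%; over-quota: 390 units at 36%.
Pro-rata value split: in-quota = ¥414,719.48 × 1,318/1,708 = ¥320,023.58; over-quota = ¥414,719.48 − ¥320,023.58 = ¥94,695.90.
In-quota duty = ¥320,023.58 × 10% = ¥32,002.36. Over-quota duty = ¥94,695.90 × 36% = ¥34,090.52.
Line duty = ¥32,002.36 + ¥34,090.52 = ¥66,092.88.
Line 2 (E-747, Pelica, 939 kg, ¥149,357.34):
Base rate for E-747 is ¥2.46/kg.
E-747 has an FTA preferential rate, but origin Pelica is not Vinania; base rate stands.
Additional duty on E-747 from Pelica: +52.7% ad valorem. Applied ad valorem rate = 52.7%.
Duty = ¥149,357.34 × 52.7% + 939 × ¥2.46 = ¥81,021.26.
Total = ¥66,092.88 + ¥81,021.26 = ¥147,114.14.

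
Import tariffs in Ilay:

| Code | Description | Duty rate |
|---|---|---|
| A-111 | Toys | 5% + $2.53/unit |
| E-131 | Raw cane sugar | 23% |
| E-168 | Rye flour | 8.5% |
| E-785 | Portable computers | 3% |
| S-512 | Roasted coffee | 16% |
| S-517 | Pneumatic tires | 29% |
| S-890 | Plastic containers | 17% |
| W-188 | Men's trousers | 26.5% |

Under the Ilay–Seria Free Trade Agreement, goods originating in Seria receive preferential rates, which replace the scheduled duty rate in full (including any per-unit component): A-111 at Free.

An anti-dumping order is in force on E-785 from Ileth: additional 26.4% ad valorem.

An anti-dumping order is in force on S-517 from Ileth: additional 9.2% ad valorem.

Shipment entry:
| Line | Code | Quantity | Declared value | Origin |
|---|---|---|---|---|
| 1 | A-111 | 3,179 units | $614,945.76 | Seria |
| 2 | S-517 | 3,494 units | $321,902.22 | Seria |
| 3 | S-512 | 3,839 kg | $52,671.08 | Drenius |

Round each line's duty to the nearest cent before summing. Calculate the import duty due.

Line 1 (A-111, Seria, 3,179 units, $614,945.76):
Base rate for A-111 is 5% + $2.53/unit.
Origin Seria qualifies under the Ilay–Seria agreement and A-111 is covered: preferential rate Free applies instead.
Duty = $614,945.76 × 0% = $0.00.
Line 2 (S-517, Seria, 3,494 units, $321,902.22):
Base rate for S-517 is 29%.
Origin Seria is the FTA partner but S-517 is not on the preference list; base rate stands.
The additional-duty order on S-517 targets Ileth, not Seria; it does not apply.
Duty = $321,902.22 × 29% = $93,351.64.
Line 3 (S-512, Drenius, 3,839 kg, $52,671.08):
Base rate for S-512 is 16%.
Duty = $52,671.08 × 16% = $8,427.37.
Total = $0.00 + $93,351.64 + $8,427.37 = $101,779.01.

$101,779.01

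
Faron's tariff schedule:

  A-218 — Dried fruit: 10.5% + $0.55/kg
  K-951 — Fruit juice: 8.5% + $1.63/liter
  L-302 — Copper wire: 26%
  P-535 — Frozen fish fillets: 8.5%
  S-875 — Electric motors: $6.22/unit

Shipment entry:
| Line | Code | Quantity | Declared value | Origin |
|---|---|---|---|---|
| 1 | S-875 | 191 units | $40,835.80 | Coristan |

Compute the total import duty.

Line 1 (S-875, Coristan, 191 units, $40,835.80):
Base rate for S-875 is $6.22/unit.
Duty = 191 × $6.22 = $1,188.02.

$1,188.02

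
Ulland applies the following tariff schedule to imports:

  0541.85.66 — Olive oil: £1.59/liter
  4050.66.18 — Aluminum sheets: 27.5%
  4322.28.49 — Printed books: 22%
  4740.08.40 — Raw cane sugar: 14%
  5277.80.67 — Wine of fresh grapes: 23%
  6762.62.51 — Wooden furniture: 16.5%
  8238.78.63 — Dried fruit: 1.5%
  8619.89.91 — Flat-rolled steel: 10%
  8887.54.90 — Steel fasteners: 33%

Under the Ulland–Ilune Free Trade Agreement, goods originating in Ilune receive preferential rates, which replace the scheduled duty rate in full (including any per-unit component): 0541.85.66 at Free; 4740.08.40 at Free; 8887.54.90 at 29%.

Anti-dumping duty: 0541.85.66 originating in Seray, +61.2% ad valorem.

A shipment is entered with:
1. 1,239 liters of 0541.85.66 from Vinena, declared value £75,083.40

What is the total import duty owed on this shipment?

£1,970.01

Line 1 (0541.85.66, Vinena, 1,239 liters, £75,083.40):
Base rate for 0541.85.66 is £1.59/liter.
0541.85.66 has an FTA preferential rate, but origin Vinena is not Ilune; base rate stands.
The additional-duty order on 0541.85.66 targets Seray, not Vinena; it does not apply.
Duty = 1,239 × £1.59 = £1,970.01.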